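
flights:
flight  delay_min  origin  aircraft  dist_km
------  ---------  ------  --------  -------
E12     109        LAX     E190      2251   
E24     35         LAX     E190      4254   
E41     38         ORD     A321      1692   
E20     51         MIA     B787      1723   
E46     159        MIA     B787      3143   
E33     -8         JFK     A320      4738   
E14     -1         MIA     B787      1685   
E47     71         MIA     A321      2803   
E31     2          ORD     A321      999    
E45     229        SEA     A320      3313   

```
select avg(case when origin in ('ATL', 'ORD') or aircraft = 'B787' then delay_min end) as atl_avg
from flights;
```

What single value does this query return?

49.8

flight=E12: ✗
flight=E24: ✗
flight=E41: ✓ → 38
flight=E20: ✓ → 51
flight=E46: ✓ → 159
flight=E33: ✗
flight=E14: ✓ → -1
flight=E47: ✗
flight=E31: ✓ → 2
flight=E45: ✗
atl_avg = (38 + 51 + 159 + -1 + 2) / 5 = 49.8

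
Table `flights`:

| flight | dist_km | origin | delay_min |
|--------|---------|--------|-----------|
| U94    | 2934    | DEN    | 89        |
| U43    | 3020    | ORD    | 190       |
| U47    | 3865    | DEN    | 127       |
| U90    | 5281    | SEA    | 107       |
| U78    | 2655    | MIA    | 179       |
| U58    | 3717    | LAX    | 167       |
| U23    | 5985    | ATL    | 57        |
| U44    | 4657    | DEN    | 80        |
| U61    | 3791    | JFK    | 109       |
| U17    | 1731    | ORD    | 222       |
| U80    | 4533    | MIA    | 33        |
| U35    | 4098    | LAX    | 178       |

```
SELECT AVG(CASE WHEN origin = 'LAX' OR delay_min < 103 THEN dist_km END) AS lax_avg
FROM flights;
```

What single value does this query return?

flight=U94: ✓ → 2934
flight=U43: ✗
flight=U47: ✗
flight=U90: ✗
flight=U78: ✗
flight=U58: ✓ → 3717
flight=U23: ✓ → 5985
flight=U44: ✓ → 4657
flight=U61: ✗
flight=U17: ✗
flight=U80: ✓ → 4533
flight=U35: ✓ → 4098
lax_avg = (2934 + 3717 + 5985 + 4657 + 4533 + 4098) / 6 = 4320.6666666667

4320.6666666667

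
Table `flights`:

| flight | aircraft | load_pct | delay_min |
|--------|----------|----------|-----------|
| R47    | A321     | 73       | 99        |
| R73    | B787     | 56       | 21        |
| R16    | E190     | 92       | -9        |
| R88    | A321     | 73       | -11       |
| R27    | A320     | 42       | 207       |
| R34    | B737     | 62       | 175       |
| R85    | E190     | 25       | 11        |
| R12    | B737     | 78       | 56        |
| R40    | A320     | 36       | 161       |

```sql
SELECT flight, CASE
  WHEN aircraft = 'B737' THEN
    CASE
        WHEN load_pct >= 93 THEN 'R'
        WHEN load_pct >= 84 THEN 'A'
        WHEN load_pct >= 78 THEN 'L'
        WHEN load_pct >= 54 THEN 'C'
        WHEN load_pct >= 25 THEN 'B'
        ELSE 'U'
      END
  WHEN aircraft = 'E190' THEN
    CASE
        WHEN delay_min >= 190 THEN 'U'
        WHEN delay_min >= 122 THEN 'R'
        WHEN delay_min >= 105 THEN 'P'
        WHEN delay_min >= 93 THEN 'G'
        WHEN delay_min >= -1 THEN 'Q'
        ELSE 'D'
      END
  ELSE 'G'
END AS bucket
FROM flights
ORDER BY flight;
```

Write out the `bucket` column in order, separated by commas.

L, D, G, C, G, G, G, Q, G

flight=R12: aircraft='B737' → inner[load_pct >= 78] → L
flight=R16: aircraft='E190' → inner[ELSE] → D
flight=R27: aircraft='A320' → outer ELSE → G
flight=R34: aircraft='B737' → inner[load_pct >= 54] → C
flight=R40: aircraft='A320' → outer ELSE → G
flight=R47: aircraft='A321' → outer ELSE → G
flight=R73: aircraft='B787' → outer ELSE → G
flight=R85: aircraft='E190' → inner[delay_min >= -1] → Q
flight=R88: aircraft='A321' → outer ELSE → G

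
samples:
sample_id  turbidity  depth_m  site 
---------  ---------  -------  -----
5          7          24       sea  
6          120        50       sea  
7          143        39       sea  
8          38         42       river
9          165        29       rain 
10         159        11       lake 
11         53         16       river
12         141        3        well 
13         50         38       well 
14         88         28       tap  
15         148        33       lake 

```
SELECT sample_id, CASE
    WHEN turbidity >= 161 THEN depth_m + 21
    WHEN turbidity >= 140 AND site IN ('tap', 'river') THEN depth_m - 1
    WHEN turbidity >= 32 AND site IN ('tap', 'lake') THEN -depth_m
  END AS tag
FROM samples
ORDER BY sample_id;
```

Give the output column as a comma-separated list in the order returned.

sample_id=5: (no match → NULL) → NULL
sample_id=6: (no match → NULL) → NULL
sample_id=7: (no match → NULL) → NULL
sample_id=8: (no match → NULL) → NULL
sample_id=9: turbidity >= 161 → 50
sample_id=10: turbidity >= 32 AND site IN ('tap', 'lake') → -11
sample_id=11: (no match → NULL) → NULL
sample_id=12: (no match → NULL) → NULL
sample_id=13: (no match → NULL) → NULL
sample_id=14: turbidity >= 32 AND site IN ('tap', 'lake') → -28
sample_id=15: turbidity >= 32 AND site IN ('tap', 'lake') → -33

NULL, NULL, NULL, NULL, 50, -11, NULL, NULL, NULL, -28, -33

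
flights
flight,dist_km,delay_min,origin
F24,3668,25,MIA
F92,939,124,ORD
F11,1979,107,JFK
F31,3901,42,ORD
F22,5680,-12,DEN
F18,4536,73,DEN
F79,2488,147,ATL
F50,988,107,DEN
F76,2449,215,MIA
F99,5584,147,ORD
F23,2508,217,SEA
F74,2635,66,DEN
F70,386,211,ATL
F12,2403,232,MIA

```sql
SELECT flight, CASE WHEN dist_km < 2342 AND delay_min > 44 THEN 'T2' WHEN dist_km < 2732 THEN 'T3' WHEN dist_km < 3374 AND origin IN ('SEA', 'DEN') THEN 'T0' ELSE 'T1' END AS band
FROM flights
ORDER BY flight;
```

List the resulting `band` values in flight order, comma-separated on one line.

T2, T3, T1, T1, T3, T1, T1, T2, T2, T3, T3, T3, T2, T1

flight=F11: dist_km < 2342 AND delay_min > 44 → T2
flight=F12: dist_km < 2732 → T3
flight=F18: ELSE → T1
flight=F22: ELSE → T1
flight=F23: dist_km < 2732 → T3
flight=F24: ELSE → T1
flight=F31: ELSE → T1
flight=F50: dist_km < 2342 AND delay_min > 44 → T2
flight=F70: dist_km < 2342 AND delay_min > 44 → T2
flight=F74: dist_km < 2732 → T3
flight=F76: dist_km < 2732 → T3
flight=F79: dist_km < 2732 → T3
flight=F92: dist_km < 2342 AND delay_min > 44 → T2
flight=F99: ELSE → T1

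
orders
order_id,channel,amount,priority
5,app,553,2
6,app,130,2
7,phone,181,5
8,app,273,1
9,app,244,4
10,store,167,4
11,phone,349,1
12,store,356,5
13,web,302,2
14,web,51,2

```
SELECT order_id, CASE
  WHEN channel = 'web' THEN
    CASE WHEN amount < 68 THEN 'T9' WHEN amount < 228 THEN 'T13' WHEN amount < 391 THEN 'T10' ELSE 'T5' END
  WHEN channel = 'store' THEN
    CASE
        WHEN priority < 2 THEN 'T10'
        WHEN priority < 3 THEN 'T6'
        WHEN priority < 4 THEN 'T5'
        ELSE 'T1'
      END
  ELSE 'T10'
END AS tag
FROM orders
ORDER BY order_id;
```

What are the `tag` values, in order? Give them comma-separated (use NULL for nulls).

order_id=5: channel='app' → outer ELSE → T10
order_id=6: channel='app' → outer ELSE → T10
order_id=7: channel='phone' → outer ELSE → T10
order_id=8: channel='app' → outer ELSE → T10
order_id=9: channel='app' → outer ELSE → T10
order_id=10: channel='store' → inner[ELSE] → T1
order_id=11: channel='phone' → outer ELSE → T10
order_id=12: channel='store' → inner[ELSE] → T1
order_id=13: channel='web' → inner[amount < 391] → T10
order_id=14: channel='web' → inner[amount < 68] → T9

T10, T10, T10, T10, T10, T1, T10, T1, T10, T9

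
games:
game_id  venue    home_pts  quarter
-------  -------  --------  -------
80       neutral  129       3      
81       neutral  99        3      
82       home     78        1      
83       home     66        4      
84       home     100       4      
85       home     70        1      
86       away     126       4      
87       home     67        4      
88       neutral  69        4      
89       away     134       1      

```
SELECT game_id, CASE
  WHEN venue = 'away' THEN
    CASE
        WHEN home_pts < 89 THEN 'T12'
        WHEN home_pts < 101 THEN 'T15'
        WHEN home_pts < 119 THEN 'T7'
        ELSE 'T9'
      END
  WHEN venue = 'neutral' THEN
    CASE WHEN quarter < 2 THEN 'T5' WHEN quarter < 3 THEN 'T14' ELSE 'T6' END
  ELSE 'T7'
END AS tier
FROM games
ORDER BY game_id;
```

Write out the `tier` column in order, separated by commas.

T6, T6, T7, T7, T7, T7, T9, T7, T6, T9

game_id=80: venue='neutral' → inner[ELSE] → T6
game_id=81: venue='neutral' → inner[ELSE] → T6
game_id=82: venue='home' → outer ELSE → T7
game_id=83: venue='home' → outer ELSE → T7
game_id=84: venue='home' → outer ELSE → T7
game_id=85: venue='home' → outer ELSE → T7
game_id=86: venue='away' → inner[ELSE] → T9
game_id=87: venue='home' → outer ELSE → T7
game_id=88: venue='neutral' → inner[ELSE] → T6
game_id=89: venue='away' → inner[ELSE] → T9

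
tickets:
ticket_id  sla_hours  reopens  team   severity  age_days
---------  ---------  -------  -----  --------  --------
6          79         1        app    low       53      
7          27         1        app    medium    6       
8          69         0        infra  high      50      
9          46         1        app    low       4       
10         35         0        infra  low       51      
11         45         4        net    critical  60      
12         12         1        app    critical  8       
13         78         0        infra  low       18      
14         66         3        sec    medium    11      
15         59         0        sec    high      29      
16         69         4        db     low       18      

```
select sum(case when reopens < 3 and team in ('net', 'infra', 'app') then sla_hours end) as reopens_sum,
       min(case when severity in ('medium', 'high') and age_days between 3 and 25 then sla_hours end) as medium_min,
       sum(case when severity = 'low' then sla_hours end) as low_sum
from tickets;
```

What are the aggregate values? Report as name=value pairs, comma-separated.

[reopens_sum: reopens < 3 and team in ('net', 'infra', 'app')]
ticket_id=6: ✓ → 79
ticket_id=7: ✓ → 27
ticket_id=8: ✓ → 69
ticket_id=9: ✓ → 46
ticket_id=10: ✓ → 35
ticket_id=11: ✗
ticket_id=12: ✓ → 12
ticket_id=13: ✓ → 78
ticket_id=14: ✗
ticket_id=15: ✗
ticket_id=16: ✗
reopens_sum = 79 + 27 + 69 + 46 + 35 + 12 + 78 = 346
—
[medium_min: severity in ('medium', 'high') and age_days between 3 and 25]
ticket_id=6: ✗
ticket_id=7: ✓ → 27
ticket_id=8: ✗
ticket_id=9: ✗
ticket_id=10: ✗
ticket_id=11: ✗
ticket_id=12: ✗
ticket_id=13: ✗
ticket_id=14: ✓ → 66
ticket_id=15: ✗
ticket_id=16: ✗
medium_min = MIN(27, 66) = 27
—
[low_sum: severity = 'low']
ticket_id=6: ✓ → 79
ticket_id=7: ✗
ticket_id=8: ✗
ticket_id=9: ✓ → 46
ticket_id=10: ✓ → 35
ticket_id=11: ✗
ticket_id=12: ✗
ticket_id=13: ✓ → 78
ticket_id=14: ✗
ticket_id=15: ✗
ticket_id=16: ✓ → 69
low_sum = 79 + 46 + 35 + 78 + 69 = 307

reopens_sum=346, medium_min=27, low_sum=307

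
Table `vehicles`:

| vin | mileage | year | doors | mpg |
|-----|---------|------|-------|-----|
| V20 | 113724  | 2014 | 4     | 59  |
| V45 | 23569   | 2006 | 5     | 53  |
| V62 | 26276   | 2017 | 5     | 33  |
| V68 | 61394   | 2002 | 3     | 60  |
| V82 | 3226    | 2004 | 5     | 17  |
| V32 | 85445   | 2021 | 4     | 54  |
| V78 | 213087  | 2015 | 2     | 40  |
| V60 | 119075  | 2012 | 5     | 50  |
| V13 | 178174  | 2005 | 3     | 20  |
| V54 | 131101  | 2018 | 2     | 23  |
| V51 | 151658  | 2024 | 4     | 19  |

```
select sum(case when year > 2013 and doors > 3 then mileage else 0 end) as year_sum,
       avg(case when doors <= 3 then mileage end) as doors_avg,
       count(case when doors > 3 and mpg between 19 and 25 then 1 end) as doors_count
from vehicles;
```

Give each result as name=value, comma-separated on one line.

year_sum=377103, doors_avg=145939, doors_count=1

[year_sum: year > 2013 and doors > 3]
vin=V20: ✓ → 113724
vin=V45: ✗
vin=V62: ✓ → 26276
vin=V68: ✗
vin=V82: ✗
vin=V32: ✓ → 85445
vin=V78: ✗
vin=V60: ✗
vin=V13: ✗
vin=V54: ✗
vin=V51: ✓ → 151658
year_sum = 113724 + 26276 + 85445 + 151658 = 377103
—
[doors_avg: doors <= 3]
vin=V20: ✗
vin=V45: ✗
vin=V62: ✗
vin=V68: ✓ → 61394
vin=V82: ✗
vin=V32: ✗
vin=V78: ✓ → 213087
vin=V60: ✗
vin=V13: ✓ → 178174
vin=V54: ✓ → 131101
vin=V51: ✗
doors_avg = (61394 + 213087 + 178174 + 131101) / 4 = 145939
—
[doors_count: doors > 3 and mpg between 19 and 25]
vin=V20: ✗
vin=V45: ✗
vin=V62: ✗
vin=V68: ✗
vin=V82: ✗
vin=V32: ✗
vin=V78: ✗
vin=V60: ✗
vin=V13: ✗
vin=V54: ✗
vin=V51: ✓ → 1
doors_count = COUNT(1) = 1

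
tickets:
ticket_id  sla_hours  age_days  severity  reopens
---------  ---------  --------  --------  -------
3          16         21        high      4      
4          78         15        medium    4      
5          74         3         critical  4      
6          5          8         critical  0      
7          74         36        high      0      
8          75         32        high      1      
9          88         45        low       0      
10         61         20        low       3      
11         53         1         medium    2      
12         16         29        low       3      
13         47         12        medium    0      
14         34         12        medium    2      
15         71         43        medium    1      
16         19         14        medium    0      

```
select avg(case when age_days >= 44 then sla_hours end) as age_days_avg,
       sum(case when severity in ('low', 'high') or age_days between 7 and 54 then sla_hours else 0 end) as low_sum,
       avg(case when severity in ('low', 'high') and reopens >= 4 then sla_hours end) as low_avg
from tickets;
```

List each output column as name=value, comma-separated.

age_days_avg=88, low_sum=584, low_avg=16

[age_days_avg: age_days >= 44]
ticket_id=3: ✗
ticket_id=4: ✗
ticket_id=5: ✗
ticket_id=6: ✗
ticket_id=7: ✗
ticket_id=8: ✗
ticket_id=9: ✓ → 88
ticket_id=10: ✗
ticket_id=11: ✗
ticket_id=12: ✗
ticket_id=13: ✗
ticket_id=14: ✗
ticket_id=15: ✗
ticket_id=16: ✗
age_days_avg = 88
—
[low_sum: severity in ('low', 'high') or age_days between 7 and 54]
ticket_id=3: ✓ → 16
ticket_id=4: ✓ → 78
ticket_id=5: ✗
ticket_id=6: ✓ → 5
ticket_id=7: ✓ → 74
ticket_id=8: ✓ → 75
ticket_id=9: ✓ → 88
ticket_id=10: ✓ → 61
ticket_id=11: ✗
ticket_id=12: ✓ → 16
ticket_id=13: ✓ → 47
ticket_id=14: ✓ → 34
ticket_id=15: ✓ → 71
ticket_id=16: ✓ → 19
low_sum = 16 + 78 + 5 + 74 + 75 + 88 + 61 + 16 + 47 + 34 + 71 + 19 = 584
—
[low_avg: severity in ('low', 'high') and reopens >= 4]
ticket_id=3: ✓ → 16
ticket_id=4: ✗
ticket_id=5: ✗
ticket_id=6: ✗
ticket_id=7: ✗
ticket_id=8: ✗
ticket_id=9: ✗
ticket_id=10: ✗
ticket_id=11: ✗
ticket_id=12: ✗
ticket_id=13: ✗
ticket_id=14: ✗
ticket_id=15: ✗
ticket_id=16: ✗
low_avg = 16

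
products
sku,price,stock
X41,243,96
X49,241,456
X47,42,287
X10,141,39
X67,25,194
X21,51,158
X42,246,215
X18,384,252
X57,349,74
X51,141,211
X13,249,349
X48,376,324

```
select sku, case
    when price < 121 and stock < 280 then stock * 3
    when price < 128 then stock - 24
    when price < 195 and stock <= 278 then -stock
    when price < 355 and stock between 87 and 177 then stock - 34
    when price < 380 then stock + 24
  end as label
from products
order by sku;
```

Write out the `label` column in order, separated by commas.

-39, 373, NULL, 474, 62, 239, 263, 348, 480, -211, 98, 582

sku=X10: price < 195 and stock <= 278 → -39
sku=X13: price < 380 → 373
sku=X18: (no match → NULL) → NULL
sku=X21: price < 121 and stock < 280 → 474
sku=X41: price < 355 and stock between 87 and 177 → 62
sku=X42: price < 380 → 239
sku=X47: price < 128 → 263
sku=X48: price < 380 → 348
sku=X49: price < 380 → 480
sku=X51: price < 195 and stock <= 278 → -211
sku=X57: price < 380 → 98
sku=X67: price < 121 and stock < 280 → 582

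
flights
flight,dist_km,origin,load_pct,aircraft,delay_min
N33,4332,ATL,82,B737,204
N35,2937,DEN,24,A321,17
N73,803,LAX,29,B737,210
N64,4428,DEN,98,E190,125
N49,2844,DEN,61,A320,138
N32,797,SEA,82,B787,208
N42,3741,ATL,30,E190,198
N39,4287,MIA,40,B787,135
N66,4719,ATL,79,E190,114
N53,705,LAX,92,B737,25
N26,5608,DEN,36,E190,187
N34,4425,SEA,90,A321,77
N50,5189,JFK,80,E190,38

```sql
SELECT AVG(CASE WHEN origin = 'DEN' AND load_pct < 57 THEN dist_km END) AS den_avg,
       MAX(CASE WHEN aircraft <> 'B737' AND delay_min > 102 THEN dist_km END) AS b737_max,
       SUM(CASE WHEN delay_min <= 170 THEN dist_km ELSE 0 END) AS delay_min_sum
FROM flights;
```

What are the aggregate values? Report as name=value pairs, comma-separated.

[den_avg: origin = 'DEN' AND load_pct < 57]
flight=N33: ✗
flight=N35: ✓ → 2937
flight=N73: ✗
flight=N64: ✗
flight=N49: ✗
flight=N32: ✗
flight=N42: ✗
flight=N39: ✗
flight=N66: ✗
flight=N53: ✗
flight=N26: ✓ → 5608
flight=N34: ✗
flight=N50: ✗
den_avg = (2937 + 5608) / 2 = 4272.5
—
[b737_max: aircraft <> 'B737' AND delay_min > 102]
flight=N33: ✗
flight=N35: ✗
flight=N73: ✗
flight=N64: ✓ → 4428
flight=N49: ✓ → 2844
flight=N32: ✓ → 797
flight=N42: ✓ → 3741
flight=N39: ✓ → 4287
flight=N66: ✓ → 4719
flight=N53: ✗
flight=N26: ✓ → 5608
flight=N34: ✗
flight=N50: ✗
b737_max = MAX(4428, 2844, 797, 3741, 4287, 4719, 5608) = 5608
—
[delay_min_sum: delay_min <= 170]
flight=N33: ✗
flight=N35: ✓ → 2937
flight=N73: ✗
flight=N64: ✓ → 4428
flight=N49: ✓ → 2844
flight=N32: ✗
flight=N42: ✗
flight=N39: ✓ → 4287
flight=N66: ✓ → 4719
flight=N53: ✓ → 705
flight=N26: ✗
flight=N34: ✓ → 4425
flight=N50: ✓ → 5189
delay_min_sum = 2937 + 4428 + 2844 + 4287 + 4719 + 705 + 4425 + 5189 = 29534

den_avg=4272.5, b737_max=5608, delay_min_sum=29534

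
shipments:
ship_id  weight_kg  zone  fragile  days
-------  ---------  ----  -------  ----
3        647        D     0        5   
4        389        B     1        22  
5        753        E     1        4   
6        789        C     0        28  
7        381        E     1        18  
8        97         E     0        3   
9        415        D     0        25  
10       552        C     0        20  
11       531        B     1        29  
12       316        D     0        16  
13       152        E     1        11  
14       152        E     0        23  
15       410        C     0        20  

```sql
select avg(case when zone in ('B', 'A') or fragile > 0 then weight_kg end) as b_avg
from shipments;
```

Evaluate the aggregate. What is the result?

441.2

ship_id=3: ✗
ship_id=4: ✓ → 389
ship_id=5: ✓ → 753
ship_id=6: ✗
ship_id=7: ✓ → 381
ship_id=8: ✗
ship_id=9: ✗
ship_id=10: ✗
ship_id=11: ✓ → 531
ship_id=12: ✗
ship_id=13: ✓ → 152
ship_id=14: ✗
ship_id=15: ✗
b_avg = (389 + 753 + 381 + 531 + 152) / 5 = 441.2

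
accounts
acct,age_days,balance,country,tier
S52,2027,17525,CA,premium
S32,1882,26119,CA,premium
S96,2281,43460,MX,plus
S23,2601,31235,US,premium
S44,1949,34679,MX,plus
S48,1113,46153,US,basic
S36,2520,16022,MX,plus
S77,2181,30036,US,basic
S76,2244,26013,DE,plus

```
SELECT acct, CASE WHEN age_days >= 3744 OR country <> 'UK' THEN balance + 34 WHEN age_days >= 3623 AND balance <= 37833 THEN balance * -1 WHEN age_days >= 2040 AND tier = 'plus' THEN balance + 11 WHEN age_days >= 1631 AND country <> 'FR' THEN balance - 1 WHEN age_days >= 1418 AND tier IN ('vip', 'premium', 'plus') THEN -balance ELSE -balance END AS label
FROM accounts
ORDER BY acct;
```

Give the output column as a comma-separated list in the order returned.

31269, 26153, 16056, 34713, 46187, 17559, 26047, 30070, 43494

acct=S23: age_days >= 3744 OR country <> 'UK' → 31269
acct=S32: age_days >= 3744 OR country <> 'UK' → 26153
acct=S36: age_days >= 3744 OR country <> 'UK' → 16056
acct=S44: age_days >= 3744 OR country <> 'UK' → 34713
acct=S48: age_days >= 3744 OR country <> 'UK' → 46187
acct=S52: age_days >= 3744 OR country <> 'UK' → 17559
acct=S76: age_days >= 3744 OR country <> 'UK' → 26047
acct=S77: age_days >= 3744 OR country <> 'UK' → 30070
acct=S96: age_days >= 3744 OR country <> 'UK' → 43494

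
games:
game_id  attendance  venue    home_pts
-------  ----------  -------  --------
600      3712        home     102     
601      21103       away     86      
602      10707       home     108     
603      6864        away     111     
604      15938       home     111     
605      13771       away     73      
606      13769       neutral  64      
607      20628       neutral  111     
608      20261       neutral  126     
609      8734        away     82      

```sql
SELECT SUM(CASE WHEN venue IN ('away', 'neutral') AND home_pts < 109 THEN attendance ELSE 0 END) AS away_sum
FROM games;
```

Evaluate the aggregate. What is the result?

57377

game_id=600: ✗
game_id=601: ✓ → 21103
game_id=602: ✗
game_id=603: ✗
game_id=604: ✗
game_id=605: ✓ → 13771
game_id=606: ✓ → 13769
game_id=607: ✗
game_id=608: ✗
game_id=609: ✓ → 8734
away_sum = 21103 + 13771 + 13769 + 8734 = 57377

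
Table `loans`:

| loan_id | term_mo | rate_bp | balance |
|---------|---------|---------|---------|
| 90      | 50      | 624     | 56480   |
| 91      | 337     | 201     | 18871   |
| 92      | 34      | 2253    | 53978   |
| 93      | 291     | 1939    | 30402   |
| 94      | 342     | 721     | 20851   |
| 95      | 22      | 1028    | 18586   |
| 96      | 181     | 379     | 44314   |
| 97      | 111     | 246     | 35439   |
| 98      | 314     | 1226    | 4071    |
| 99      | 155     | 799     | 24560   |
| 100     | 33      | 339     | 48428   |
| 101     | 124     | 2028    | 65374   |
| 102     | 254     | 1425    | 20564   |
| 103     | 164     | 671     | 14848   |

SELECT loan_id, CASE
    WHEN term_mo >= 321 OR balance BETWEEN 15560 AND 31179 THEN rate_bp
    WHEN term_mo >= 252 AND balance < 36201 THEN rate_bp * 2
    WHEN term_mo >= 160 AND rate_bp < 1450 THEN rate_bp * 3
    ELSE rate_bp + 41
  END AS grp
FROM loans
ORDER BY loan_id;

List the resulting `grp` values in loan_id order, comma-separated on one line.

665, 201, 2294, 1939, 721, 1028, 1137, 287, 2452, 799, 380, 2069, 1425, 2013

loan_id=90: ELSE → 665
loan_id=91: term_mo >= 321 OR balance BETWEEN 15560 AND 31179 → 201
loan_id=92: ELSE → 2294
loan_id=93: term_mo >= 321 OR balance BETWEEN 15560 AND 31179 → 1939
loan_id=94: term_mo >= 321 OR balance BETWEEN 15560 AND 31179 → 721
loan_id=95: term_mo >= 321 OR balance BETWEEN 15560 AND 31179 → 1028
loan_id=96: term_mo >= 160 AND rate_bp < 1450 → 1137
loan_id=97: ELSE → 287
loan_id=98: term_mo >= 252 AND balance < 36201 → 2452
loan_id=99: term_mo >= 321 OR balance BETWEEN 15560 AND 31179 → 799
loan_id=100: ELSE → 380
loan_id=101: ELSE → 2069
loan_id=102: term_mo >= 321 OR balance BETWEEN 15560 AND 31179 → 1425
loan_id=103: term_mo >= 160 AND rate_bp < 1450 → 2013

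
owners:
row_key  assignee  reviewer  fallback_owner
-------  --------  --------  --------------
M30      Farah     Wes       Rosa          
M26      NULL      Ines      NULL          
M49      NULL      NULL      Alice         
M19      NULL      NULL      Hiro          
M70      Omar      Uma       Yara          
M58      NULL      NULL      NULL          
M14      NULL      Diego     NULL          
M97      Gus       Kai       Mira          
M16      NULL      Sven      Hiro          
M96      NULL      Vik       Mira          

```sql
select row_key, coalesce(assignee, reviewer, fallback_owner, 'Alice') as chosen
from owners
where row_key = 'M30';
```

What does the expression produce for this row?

Farah

row_key = M30: assignee=Farah, reviewer=Wes, fallback_owner=Rosa.
assignee=Farah → Farah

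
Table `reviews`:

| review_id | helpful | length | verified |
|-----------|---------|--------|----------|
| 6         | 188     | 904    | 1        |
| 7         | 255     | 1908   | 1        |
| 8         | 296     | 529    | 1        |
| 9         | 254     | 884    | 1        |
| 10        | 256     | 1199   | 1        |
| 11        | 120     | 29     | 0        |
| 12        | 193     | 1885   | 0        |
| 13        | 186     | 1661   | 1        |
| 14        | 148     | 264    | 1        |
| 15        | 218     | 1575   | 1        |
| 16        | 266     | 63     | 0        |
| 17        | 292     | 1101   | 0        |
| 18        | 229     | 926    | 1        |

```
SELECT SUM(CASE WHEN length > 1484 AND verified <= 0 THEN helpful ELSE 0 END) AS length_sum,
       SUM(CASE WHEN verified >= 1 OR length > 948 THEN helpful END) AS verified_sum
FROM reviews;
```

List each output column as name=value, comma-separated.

length_sum=193, verified_sum=2515

[length_sum: length > 1484 AND verified <= 0]
review_id=6: ✗
review_id=7: ✗
review_id=8: ✗
review_id=9: ✗
review_id=10: ✗
review_id=11: ✗
review_id=12: ✓ → 193
review_id=13: ✗
review_id=14: ✗
review_id=15: ✗
review_id=16: ✗
review_id=17: ✗
review_id=18: ✗
length_sum = 193
—
[verified_sum: verified >= 1 OR length > 948]
review_id=6: ✓ → 188
review_id=7: ✓ → 255
review_id=8: ✓ → 296
review_id=9: ✓ → 254
review_id=10: ✓ → 256
review_id=11: ✗
review_id=12: ✓ → 193
review_id=13: ✓ → 186
review_id=14: ✓ → 148
review_id=15: ✓ → 218
review_id=16: ✗
review_id=17: ✓ → 292
review_id=18: ✓ → 229
verified_sum = 188 + 255 + 296 + 254 + 256 + 193 + 186 + 148 + 218 + 292 + 229 = 2515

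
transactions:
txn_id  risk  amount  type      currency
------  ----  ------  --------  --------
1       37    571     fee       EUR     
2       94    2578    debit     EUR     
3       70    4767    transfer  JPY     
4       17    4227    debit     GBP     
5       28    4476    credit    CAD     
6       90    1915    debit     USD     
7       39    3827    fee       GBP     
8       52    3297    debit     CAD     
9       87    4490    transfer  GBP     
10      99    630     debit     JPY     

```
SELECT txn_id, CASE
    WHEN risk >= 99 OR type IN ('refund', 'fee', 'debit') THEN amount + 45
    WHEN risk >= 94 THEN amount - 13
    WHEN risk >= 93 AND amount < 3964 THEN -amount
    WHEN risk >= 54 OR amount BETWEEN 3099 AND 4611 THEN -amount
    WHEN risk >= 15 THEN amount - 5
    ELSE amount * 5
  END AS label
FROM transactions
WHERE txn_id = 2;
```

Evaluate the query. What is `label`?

txn_id = 2: risk=94, amount=2578, type=debit, currency=EUR.
risk >= 99 OR type IN ('refund', 'fee', 'debit') → true → 2623

2623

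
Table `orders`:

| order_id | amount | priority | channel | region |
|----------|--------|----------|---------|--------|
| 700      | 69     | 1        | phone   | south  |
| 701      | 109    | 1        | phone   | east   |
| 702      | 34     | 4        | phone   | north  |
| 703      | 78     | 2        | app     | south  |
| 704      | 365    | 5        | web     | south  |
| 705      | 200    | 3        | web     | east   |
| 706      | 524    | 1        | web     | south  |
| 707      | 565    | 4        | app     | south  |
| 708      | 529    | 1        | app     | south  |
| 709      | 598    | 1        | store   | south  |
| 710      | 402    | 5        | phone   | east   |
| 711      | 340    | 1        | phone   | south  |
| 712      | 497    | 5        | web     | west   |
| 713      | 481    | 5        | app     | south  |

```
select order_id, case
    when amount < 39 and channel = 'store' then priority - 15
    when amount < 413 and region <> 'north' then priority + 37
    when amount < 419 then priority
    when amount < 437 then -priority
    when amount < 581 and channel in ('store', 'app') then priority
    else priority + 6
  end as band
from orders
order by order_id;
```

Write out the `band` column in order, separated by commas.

order_id=700: amount < 413 and region <> 'north' → 38
order_id=701: amount < 413 and region <> 'north' → 38
order_id=702: amount < 419 → 4
order_id=703: amount < 413 and region <> 'north' → 39
order_id=704: amount < 413 and region <> 'north' → 42
order_id=705: amount < 413 and region <> 'north' → 40
order_id=706: ELSE → 7
order_id=707: amount < 581 and channel in ('store', 'app') → 4
order_id=708: amount < 581 and channel in ('store', 'app') → 1
order_id=709: ELSE → 7
order_id=710: amount < 413 and region <> 'north' → 42
order_id=711: amount < 413 and region <> 'north' → 38
order_id=712: ELSE → 11
order_id=713: amount < 581 and channel in ('store', 'app') → 5

38, 38, 4, 39, 42, 40, 7, 4, 1, 7, 42, 38, 11, 5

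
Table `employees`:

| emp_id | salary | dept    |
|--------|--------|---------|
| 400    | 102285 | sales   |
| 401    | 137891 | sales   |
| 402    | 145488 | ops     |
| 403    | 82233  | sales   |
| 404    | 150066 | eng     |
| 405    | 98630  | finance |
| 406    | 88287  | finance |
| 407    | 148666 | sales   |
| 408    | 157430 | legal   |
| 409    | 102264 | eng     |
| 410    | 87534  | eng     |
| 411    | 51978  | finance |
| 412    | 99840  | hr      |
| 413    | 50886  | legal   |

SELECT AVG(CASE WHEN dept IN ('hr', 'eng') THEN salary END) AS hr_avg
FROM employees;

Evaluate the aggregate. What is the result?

109926

emp_id=400: ✗
emp_id=401: ✗
emp_id=402: ✗
emp_id=403: ✗
emp_id=404: ✓ → 150066
emp_id=405: ✗
emp_id=406: ✗
emp_id=407: ✗
emp_id=408: ✗
emp_id=409: ✓ → 102264
emp_id=410: ✓ → 87534
emp_id=411: ✗
emp_id=412: ✓ → 99840
emp_id=413: ✗
hr_avg = (150066 + 102264 + 87534 + 99840) / 4 = 109926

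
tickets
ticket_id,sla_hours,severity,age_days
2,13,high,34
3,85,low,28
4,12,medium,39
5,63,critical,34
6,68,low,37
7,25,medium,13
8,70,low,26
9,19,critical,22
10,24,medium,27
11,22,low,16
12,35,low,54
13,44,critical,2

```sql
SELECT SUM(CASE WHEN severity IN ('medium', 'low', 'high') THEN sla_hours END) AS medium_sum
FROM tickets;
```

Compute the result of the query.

354

ticket_id=2: ✓ → 13
ticket_id=3: ✓ → 85
ticket_id=4: ✓ → 12
ticket_id=5: ✗
ticket_id=6: ✓ → 68
ticket_id=7: ✓ → 25
ticket_id=8: ✓ → 70
ticket_id=9: ✗
ticket_id=10: ✓ → 24
ticket_id=11: ✓ → 22
ticket_id=12: ✓ → 35
ticket_id=13: ✗
medium_sum = 13 + 85 + 12 + 68 + 25 + 70 + 24 + 22 + 35 = 354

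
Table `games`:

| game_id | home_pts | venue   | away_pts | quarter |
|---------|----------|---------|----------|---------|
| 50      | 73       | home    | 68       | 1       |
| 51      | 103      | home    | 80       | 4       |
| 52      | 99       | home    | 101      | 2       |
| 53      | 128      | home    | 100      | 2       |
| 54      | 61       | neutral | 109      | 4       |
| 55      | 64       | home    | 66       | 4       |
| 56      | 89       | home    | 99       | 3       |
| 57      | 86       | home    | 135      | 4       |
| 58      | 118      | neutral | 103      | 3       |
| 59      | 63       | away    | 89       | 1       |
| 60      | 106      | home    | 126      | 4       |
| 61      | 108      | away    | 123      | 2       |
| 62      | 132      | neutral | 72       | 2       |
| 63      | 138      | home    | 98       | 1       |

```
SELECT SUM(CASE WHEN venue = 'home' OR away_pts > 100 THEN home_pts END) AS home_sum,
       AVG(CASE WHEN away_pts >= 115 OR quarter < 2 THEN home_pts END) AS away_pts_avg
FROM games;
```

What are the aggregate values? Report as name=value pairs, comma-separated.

home_sum=1173, away_pts_avg=95.6666666667

[home_sum: venue = 'home' OR away_pts > 100]
game_id=50: ✓ → 73
game_id=51: ✓ → 103
game_id=52: ✓ → 99
game_id=53: ✓ → 128
game_id=54: ✓ → 61
game_id=55: ✓ → 64
game_id=56: ✓ → 89
game_id=57: ✓ → 86
game_id=58: ✓ → 118
game_id=59: ✗
game_id=60: ✓ → 106
game_id=61: ✓ → 108
game_id=62: ✗
game_id=63: ✓ → 138
home_sum = 73 + 103 + 99 + 128 + 61 + 64 + 89 + 86 + 118 + 106 + 108 + 138 = 1173
—
[away_pts_avg: away_pts >= 115 OR quarter < 2]
game_id=50: ✓ → 73
game_id=51: ✗
game_id=52: ✗
game_id=53: ✗
game_id=54: ✗
game_id=55: ✗
game_id=56: ✗
game_id=57: ✓ → 86
game_id=58: ✗
game_id=59: ✓ → 63
game_id=60: ✓ → 106
game_id=61: ✓ → 108
game_id=62: ✗
game_id=63: ✓ → 138
away_pts_avg = (73 + 86 + 63 + 106 + 108 + 138) / 6 = 95.6666666667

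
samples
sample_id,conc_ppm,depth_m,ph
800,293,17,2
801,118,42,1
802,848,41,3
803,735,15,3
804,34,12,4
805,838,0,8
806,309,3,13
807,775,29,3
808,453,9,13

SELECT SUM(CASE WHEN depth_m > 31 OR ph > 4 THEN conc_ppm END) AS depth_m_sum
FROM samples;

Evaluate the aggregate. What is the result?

sample_id=800: ✗
sample_id=801: ✓ → 118
sample_id=802: ✓ → 848
sample_id=803: ✗
sample_id=804: ✗
sample_id=805: ✓ → 838
sample_id=806: ✓ → 309
sample_id=807: ✗
sample_id=808: ✓ → 453
depth_m_sum = 118 + 848 + 838 + 309 + 453 = 2566

2566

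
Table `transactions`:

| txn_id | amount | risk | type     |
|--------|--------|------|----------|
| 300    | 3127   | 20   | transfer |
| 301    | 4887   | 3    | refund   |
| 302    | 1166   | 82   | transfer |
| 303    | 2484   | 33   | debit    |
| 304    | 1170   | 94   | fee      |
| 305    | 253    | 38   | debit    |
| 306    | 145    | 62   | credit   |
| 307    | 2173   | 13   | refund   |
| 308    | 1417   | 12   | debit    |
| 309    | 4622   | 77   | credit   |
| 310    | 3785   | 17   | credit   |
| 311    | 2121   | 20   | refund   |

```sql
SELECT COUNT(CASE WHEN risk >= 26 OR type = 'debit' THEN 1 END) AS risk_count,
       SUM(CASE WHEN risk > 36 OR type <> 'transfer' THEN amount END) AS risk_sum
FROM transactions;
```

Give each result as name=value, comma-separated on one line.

[risk_count: risk >= 26 OR type = 'debit']
txn_id=300: ✗
txn_id=301: ✗
txn_id=302: ✓ → 1
txn_id=303: ✓ → 1
txn_id=304: ✓ → 1
txn_id=305: ✓ → 1
txn_id=306: ✓ → 1
txn_id=307: ✗
txn_id=308: ✓ → 1
txn_id=309: ✓ → 1
txn_id=310: ✗
txn_id=311: ✗
risk_count = COUNT(1, 1, 1, 1, 1, 1, 1) = 7
—
[risk_sum: risk > 36 OR type <> 'transfer']
txn_id=300: ✗
txn_id=301: ✓ → 4887
txn_id=302: ✓ → 1166
txn_id=303: ✓ → 2484
txn_id=304: ✓ → 1170
txn_id=305: ✓ → 253
txn_id=306: ✓ → 145
txn_id=307: ✓ → 2173
txn_id=308: ✓ → 1417
txn_id=309: ✓ → 4622
txn_id=310: ✓ → 3785
txn_id=311: ✓ → 2121
risk_sum = 4887 + 1166 + 2484 + 1170 + 253 + 145 + 2173 + 1417 + 4622 + 3785 + 2121 = 24223

risk_count=7, risk_sum=24223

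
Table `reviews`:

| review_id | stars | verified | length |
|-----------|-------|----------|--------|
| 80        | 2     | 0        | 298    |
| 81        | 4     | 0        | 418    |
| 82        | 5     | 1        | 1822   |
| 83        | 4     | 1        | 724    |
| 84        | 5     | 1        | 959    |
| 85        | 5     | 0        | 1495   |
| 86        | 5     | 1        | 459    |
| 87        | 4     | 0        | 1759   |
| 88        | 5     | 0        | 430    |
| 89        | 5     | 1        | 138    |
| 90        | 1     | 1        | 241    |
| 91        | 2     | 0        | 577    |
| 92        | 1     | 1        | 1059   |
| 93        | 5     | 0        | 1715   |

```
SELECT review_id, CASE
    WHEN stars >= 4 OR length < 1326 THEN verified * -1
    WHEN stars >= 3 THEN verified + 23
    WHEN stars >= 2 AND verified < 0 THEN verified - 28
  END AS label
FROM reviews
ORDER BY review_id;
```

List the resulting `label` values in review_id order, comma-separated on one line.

review_id=80: stars >= 4 OR length < 1326 → 0
review_id=81: stars >= 4 OR length < 1326 → 0
review_id=82: stars >= 4 OR length < 1326 → -1
review_id=83: stars >= 4 OR length < 1326 → -1
review_id=84: stars >= 4 OR length < 1326 → -1
review_id=85: stars >= 4 OR length < 1326 → 0
review_id=86: stars >= 4 OR length < 1326 → -1
review_id=87: stars >= 4 OR length < 1326 → 0
review_id=88: stars >= 4 OR length < 1326 → 0
review_id=89: stars >= 4 OR length < 1326 → -1
review_id=90: stars >= 4 OR length < 1326 → -1
review_id=91: stars >= 4 OR length < 1326 → 0
review_id=92: stars >= 4 OR length < 1326 → -1
review_id=93: stars >= 4 OR length < 1326 → 0

0, 0, -1, -1, -1, 0, -1, 0, 0, -1, -1, 0, -1, 0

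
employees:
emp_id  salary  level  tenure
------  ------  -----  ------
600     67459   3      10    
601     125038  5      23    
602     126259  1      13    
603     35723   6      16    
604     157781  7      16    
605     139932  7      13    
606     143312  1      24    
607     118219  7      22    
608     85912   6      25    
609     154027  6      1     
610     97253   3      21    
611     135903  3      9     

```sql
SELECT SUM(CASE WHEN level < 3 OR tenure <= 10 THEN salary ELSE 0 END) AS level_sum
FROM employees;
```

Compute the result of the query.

626960

emp_id=600: ✓ → 67459
emp_id=601: ✗
emp_id=602: ✓ → 126259
emp_id=603: ✗
emp_id=604: ✗
emp_id=605: ✗
emp_id=606: ✓ → 143312
emp_id=607: ✗
emp_id=608: ✗
emp_id=609: ✓ → 154027
emp_id=610: ✗
emp_id=611: ✓ → 135903
level_sum = 67459 + 126259 + 143312 + 154027 + 135903 = 626960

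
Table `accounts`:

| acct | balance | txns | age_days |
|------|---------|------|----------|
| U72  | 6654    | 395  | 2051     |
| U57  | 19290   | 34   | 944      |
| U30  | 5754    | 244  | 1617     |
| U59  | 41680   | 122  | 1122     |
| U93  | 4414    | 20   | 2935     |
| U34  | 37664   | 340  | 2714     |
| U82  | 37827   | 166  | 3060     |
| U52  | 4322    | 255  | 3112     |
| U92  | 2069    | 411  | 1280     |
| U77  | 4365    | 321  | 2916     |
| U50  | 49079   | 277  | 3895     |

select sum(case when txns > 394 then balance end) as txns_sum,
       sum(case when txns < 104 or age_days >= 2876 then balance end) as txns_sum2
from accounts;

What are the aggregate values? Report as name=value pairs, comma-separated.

txns_sum=8723, txns_sum2=119297

[txns_sum: txns > 394]
acct=U72: ✓ → 6654
acct=U57: ✗
acct=U30: ✗
acct=U59: ✗
acct=U93: ✗
acct=U34: ✗
acct=U82: ✗
acct=U52: ✗
acct=U92: ✓ → 2069
acct=U77: ✗
acct=U50: ✗
txns_sum = 6654 + 2069 = 8723
—
[txns_sum2: txns < 104 or age_days >= 2876]
acct=U72: ✗
acct=U57: ✓ → 19290
acct=U30: ✗
acct=U59: ✗
acct=U93: ✓ → 4414
acct=U34: ✗
acct=U82: ✓ → 37827
acct=U52: ✓ → 4322
acct=U92: ✗
acct=U77: ✓ → 4365
acct=U50: ✓ → 49079
txns_sum2 = 19290 + 4414 + 37827 + 4322 + 4365 + 49079 = 119297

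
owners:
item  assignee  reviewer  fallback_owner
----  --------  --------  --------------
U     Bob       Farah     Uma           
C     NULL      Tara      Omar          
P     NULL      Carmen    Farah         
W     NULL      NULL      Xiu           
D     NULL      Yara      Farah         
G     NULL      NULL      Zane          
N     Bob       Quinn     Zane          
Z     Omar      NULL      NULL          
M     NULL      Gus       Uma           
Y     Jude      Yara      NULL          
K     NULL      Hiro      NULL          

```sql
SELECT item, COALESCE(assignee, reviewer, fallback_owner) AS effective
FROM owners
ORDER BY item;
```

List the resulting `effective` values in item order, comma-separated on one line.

Tara, Yara, Zane, Hiro, Gus, Bob, Carmen, Bob, Xiu, Jude, Omar

item=C: assignee=NULL, reviewer=Tara → Tara
item=D: assignee=NULL, reviewer=Yara → Yara
item=G: assignee=NULL, reviewer=NULL, fallback_owner=Zane → Zane
item=K: assignee=NULL, reviewer=Hiro → Hiro
item=M: assignee=NULL, reviewer=Gus → Gus
item=N: assignee=Bob → Bob
item=P: assignee=NULL, reviewer=Carmen → Carmen
item=U: assignee=Bob → Bob
item=W: assignee=NULL, reviewer=NULL, fallback_owner=Xiu → Xiu
item=Y: assignee=Jude → Jude
item=Z: assignee=Omar → Omar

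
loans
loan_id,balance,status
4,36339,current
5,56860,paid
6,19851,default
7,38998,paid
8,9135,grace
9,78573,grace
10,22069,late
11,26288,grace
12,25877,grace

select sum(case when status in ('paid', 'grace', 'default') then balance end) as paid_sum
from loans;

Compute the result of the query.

loan_id=4: ✗
loan_id=5: ✓ → 56860
loan_id=6: ✓ → 19851
loan_id=7: ✓ → 38998
loan_id=8: ✓ → 9135
loan_id=9: ✓ → 78573
loan_id=10: ✗
loan_id=11: ✓ → 26288
loan_id=12: ✓ → 25877
paid_sum = 56860 + 19851 + 38998 + 9135 + 78573 + 26288 + 25877 = 255582

255582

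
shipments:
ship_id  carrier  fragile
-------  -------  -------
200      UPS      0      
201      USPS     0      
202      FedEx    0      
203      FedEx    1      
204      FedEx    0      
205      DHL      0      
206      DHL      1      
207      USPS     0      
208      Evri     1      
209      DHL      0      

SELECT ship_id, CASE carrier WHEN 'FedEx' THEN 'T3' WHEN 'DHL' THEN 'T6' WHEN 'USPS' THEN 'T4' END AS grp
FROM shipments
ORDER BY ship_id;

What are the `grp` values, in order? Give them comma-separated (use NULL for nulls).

NULL, T4, T3, T3, T3, T6, T6, T4, NULL, T6

ship_id=200: (no match → NULL) → NULL
ship_id=201: carrier='USPS' → T4
ship_id=202: carrier='FedEx' → T3
ship_id=203: carrier='FedEx' → T3
ship_id=204: carrier='FedEx' → T3
ship_id=205: carrier='DHL' → T6
ship_id=206: carrier='DHL' → T6
ship_id=207: carrier='USPS' → T4
ship_id=208: (no match → NULL) → NULL
ship_id=209: carrier='DHL' → T6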